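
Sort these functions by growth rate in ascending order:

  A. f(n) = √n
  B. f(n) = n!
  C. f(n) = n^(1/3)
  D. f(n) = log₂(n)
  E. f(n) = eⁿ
D < C < A < E < B

Comparing growth rates:
D = log₂(n) is O(log n)
C = n^(1/3) is O(n^(1/3))
A = √n is O(√n)
E = eⁿ is O(eⁿ)
B = n! is O(n!)

Therefore, the order from slowest to fastest is: D < C < A < E < B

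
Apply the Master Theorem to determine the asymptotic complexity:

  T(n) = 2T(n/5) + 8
Θ(n^log₅(2))

Master Theorem: a = 2, b = 5, f(n) = 8.
Compute the critical exponent d = log₅(2) = 0.431.
Compare f(n) = Θ(1) against n^d:
  k = 0 < d = 0.431, so f(n) = O(n^(d-ε)) — Case 1.
  The recursion cost dominates: T(n) = Θ(n^d) = Θ(n^log₅(2)).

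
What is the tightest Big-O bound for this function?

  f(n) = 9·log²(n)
O(log² n)

The dominant term in 9·log²(n) is 9·log²(n), which is Θ(log² n).
Constants are absorbed, so the tightest bound is O(log² n).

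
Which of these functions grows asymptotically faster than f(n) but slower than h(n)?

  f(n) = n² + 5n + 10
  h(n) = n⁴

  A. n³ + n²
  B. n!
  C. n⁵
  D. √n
A

We need g(n) with n² + 5n + 10 = o(g(n)) and g(n) = o(n⁴), i.e. O(n²) ≺ g ≺ O(n⁴).
Check each option:
  A. n³ + n² — O(n³) is strictly between O(n²) and O(n⁴) ✓
  B. n! — O(n!) does not grow strictly slower than h(n)
  C. n⁵ — O(n⁵) does not grow strictly slower than h(n)
  D. √n — O(√n) does not grow strictly faster than f(n)

Only option A (n³ + n²) lies strictly between.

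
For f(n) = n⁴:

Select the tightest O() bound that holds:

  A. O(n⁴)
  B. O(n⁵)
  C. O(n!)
A

f(n) = n⁴ is O(n⁴).
All listed options are valid Big-O bounds (upper bounds),
but O(n⁴) is the tightest (smallest valid bound).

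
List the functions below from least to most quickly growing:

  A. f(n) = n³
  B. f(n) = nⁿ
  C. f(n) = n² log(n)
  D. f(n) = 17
D < C < A < B

Comparing growth rates:
D = 17 is O(1)
C = n² log(n) is O(n² log n)
A = n³ is O(n³)
B = nⁿ is O(nⁿ)

Therefore, the order from slowest to fastest is: D < C < A < B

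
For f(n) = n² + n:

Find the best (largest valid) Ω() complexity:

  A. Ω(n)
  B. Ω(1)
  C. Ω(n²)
C

f(n) = n² + n is Ω(n²).
All listed options are valid Big-Ω bounds (lower bounds),
but Ω(n²) is the tightest (largest valid bound).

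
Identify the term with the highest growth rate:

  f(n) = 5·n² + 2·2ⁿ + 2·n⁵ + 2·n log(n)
2·2ⁿ

Looking at each term:
  - 5·n² is O(n²)
  - 2·2ⁿ is O(2ⁿ)
  - 2·n⁵ is O(n⁵)
  - 2·n log(n) is O(n log n)

The term 2·2ⁿ (O(2ⁿ)) grows fastest and dominates all others.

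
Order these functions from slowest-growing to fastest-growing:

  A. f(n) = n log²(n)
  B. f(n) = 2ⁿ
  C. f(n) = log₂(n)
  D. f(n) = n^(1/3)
C < D < A < B

Comparing growth rates:
C = log₂(n) is O(log n)
D = n^(1/3) is O(n^(1/3))
A = n log²(n) is O(n log² n)
B = 2ⁿ is O(2ⁿ)

Therefore, the order from slowest to fastest is: C < D < A < B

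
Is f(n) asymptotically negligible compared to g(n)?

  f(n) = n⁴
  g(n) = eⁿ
True

f(n) = n⁴ is O(n⁴), and g(n) = eⁿ is O(eⁿ).
Since O(n⁴) grows strictly slower than O(eⁿ), f(n) = o(g(n)) is true.
This means lim(n→∞) f(n)/g(n) = 0.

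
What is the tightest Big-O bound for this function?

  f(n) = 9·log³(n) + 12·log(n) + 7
O(log³ n)

The dominant term in 9·log³(n) + 12·log(n) + 7 is 9·log³(n), which is Θ(log³ n).
Lower-order terms (12·log(n), 7) are asymptotically negligible.
Constants are absorbed, so the tightest bound is O(log³ n).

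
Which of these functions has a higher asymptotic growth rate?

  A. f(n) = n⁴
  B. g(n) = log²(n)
A

f(n) = n⁴ is O(n⁴), while g(n) = log²(n) is O(log² n).
Since O(n⁴) grows faster than O(log² n), f(n) dominates.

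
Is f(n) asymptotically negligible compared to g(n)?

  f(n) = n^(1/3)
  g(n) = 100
False

f(n) = n^(1/3) is O(n^(1/3)), and g(n) = 100 is O(1).
Since O(n^(1/3)) grows faster than or equal to O(1), f(n) = o(g(n)) is false.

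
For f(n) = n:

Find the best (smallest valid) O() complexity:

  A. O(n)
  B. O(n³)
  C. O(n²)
A

f(n) = n is O(n).
All listed options are valid Big-O bounds (upper bounds),
but O(n) is the tightest (smallest valid bound).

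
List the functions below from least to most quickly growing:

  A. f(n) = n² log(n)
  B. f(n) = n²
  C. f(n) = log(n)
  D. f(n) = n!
C < B < A < D

Comparing growth rates:
C = log(n) is O(log n)
B = n² is O(n²)
A = n² log(n) is O(n² log n)
D = n! is O(n!)

Therefore, the order from slowest to fastest is: C < B < A < D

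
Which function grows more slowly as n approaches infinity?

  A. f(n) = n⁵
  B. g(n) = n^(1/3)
B

f(n) = n⁵ is O(n⁵), while g(n) = n^(1/3) is O(n^(1/3)).
Since O(n^(1/3)) grows slower than O(n⁵), g(n) is dominated.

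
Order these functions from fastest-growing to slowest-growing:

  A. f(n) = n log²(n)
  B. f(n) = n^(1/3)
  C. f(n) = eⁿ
C > A > B

Comparing growth rates:
C = eⁿ is O(eⁿ)
A = n log²(n) is O(n log² n)
B = n^(1/3) is O(n^(1/3))

Therefore, the order from fastest to slowest is: C > A > B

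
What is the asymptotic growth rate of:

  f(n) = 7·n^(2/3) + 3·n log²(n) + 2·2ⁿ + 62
Θ(2ⁿ)

Order the terms by growth rate: 62 ≺ 7·n^(2/3) ≺ 3·n log²(n) ≺ 2·2ⁿ.
The fastest-growing term 2·2ⁿ dominates as n → ∞; dropping its constant factor gives Θ(2ⁿ).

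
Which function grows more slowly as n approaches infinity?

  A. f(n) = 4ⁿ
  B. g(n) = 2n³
B

f(n) = 4ⁿ is O(4ⁿ), while g(n) = 2n³ is O(n³).
Since O(n³) grows slower than O(4ⁿ), g(n) is dominated.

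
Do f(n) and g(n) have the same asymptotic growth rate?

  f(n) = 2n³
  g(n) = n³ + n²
True

f(n) = 2n³ and g(n) = n³ + n² are both O(n³).
Since they have the same asymptotic growth rate, f(n) = Θ(g(n)) is true.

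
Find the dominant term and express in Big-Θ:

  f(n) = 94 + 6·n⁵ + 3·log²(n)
Θ(n⁵)

Order the terms by growth rate: 94 ≺ 3·log²(n) ≺ 6·n⁵.
The fastest-growing term 6·n⁵ dominates as n → ∞; dropping its constant factor gives Θ(n⁵).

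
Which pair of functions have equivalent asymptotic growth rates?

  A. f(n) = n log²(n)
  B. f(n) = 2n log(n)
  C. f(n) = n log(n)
B and C

Examining each function:
  A. n log²(n) is O(n log² n)
  B. 2n log(n) is O(n log n)
  C. n log(n) is O(n log n)

Functions B and C both have the same complexity class.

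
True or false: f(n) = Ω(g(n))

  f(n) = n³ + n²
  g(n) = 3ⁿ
False

f(n) = n³ + n² is O(n³), and g(n) = 3ⁿ is O(3ⁿ).
Since O(n³) grows slower than O(3ⁿ), f(n) = Ω(g(n)) is false.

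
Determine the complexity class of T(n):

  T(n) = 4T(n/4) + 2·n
Θ(n log n)

Master Theorem: a = 4, b = 4, f(n) = 2·n.
Compute the critical exponent d = log₄(4) = 1.
Compare f(n) = Θ(n) against n^d:
  k = 1 = d, so f(n) = Θ(n^d) — Case 2.
  Work is balanced across levels: T(n) = Θ(n^d log n) = Θ(n log n).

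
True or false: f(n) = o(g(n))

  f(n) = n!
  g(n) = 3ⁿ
False

f(n) = n! is O(n!), and g(n) = 3ⁿ is O(3ⁿ).
Since O(n!) grows faster than or equal to O(3ⁿ), f(n) = o(g(n)) is false.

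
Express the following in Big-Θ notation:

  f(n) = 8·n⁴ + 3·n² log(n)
Θ(n⁴)

Order the terms by growth rate: 3·n² log(n) ≺ 8·n⁴.
The fastest-growing term 8·n⁴ dominates as n → ∞; dropping its constant factor gives Θ(n⁴).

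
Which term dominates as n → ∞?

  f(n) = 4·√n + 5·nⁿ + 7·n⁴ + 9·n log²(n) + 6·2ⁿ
5·nⁿ

Looking at each term:
  - 4·√n is O(√n)
  - 5·nⁿ is O(nⁿ)
  - 7·n⁴ is O(n⁴)
  - 9·n log²(n) is O(n log² n)
  - 6·2ⁿ is O(2ⁿ)

The term 5·nⁿ (O(nⁿ)) grows fastest and dominates all others.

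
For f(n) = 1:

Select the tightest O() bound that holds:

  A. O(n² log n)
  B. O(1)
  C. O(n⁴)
B

f(n) = 1 is O(1).
All listed options are valid Big-O bounds (upper bounds),
but O(1) is the tightest (smallest valid bound).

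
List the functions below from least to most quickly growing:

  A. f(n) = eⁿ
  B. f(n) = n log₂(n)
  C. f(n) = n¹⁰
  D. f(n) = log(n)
D < B < C < A

Comparing growth rates:
D = log(n) is O(log n)
B = n log₂(n) is O(n log n)
C = n¹⁰ is O(n¹⁰)
A = eⁿ is O(eⁿ)

Therefore, the order from slowest to fastest is: D < B < C < A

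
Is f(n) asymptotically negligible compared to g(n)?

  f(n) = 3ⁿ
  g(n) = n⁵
False

f(n) = 3ⁿ is O(3ⁿ), and g(n) = n⁵ is O(n⁵).
Since O(3ⁿ) grows faster than or equal to O(n⁵), f(n) = o(g(n)) is false.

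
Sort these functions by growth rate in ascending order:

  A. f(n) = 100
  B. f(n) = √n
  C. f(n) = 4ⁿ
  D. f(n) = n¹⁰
A < B < D < C

Comparing growth rates:
A = 100 is O(1)
B = √n is O(√n)
D = n¹⁰ is O(n¹⁰)
C = 4ⁿ is O(4ⁿ)

Therefore, the order from slowest to fastest is: A < B < D < C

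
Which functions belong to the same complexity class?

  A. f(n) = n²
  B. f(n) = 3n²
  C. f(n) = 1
A and B

Examining each function:
  A. n² is O(n²)
  B. 3n² is O(n²)
  C. 1 is O(1)

Functions A and B both have the same complexity class.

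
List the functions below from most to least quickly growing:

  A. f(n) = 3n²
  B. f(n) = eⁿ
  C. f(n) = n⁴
B > C > A

Comparing growth rates:
B = eⁿ is O(eⁿ)
C = n⁴ is O(n⁴)
A = 3n² is O(n²)

Therefore, the order from fastest to slowest is: B > C > A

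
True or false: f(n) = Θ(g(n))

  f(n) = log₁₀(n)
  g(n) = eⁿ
False

f(n) = log₁₀(n) is O(log n), and g(n) = eⁿ is O(eⁿ).
Since they have different growth rates, f(n) = Θ(g(n)) is false.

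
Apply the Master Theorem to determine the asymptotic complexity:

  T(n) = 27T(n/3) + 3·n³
Θ(n³ log n)

Master Theorem: a = 27, b = 3, f(n) = 3·n³.
Compute the critical exponent d = log₃(27) = 3.
Compare f(n) = Θ(n³) against n^d:
  k = 3 = d, so f(n) = Θ(n^d) — Case 2.
  Work is balanced across levels: T(n) = Θ(n^d log n) = Θ(n³ log n).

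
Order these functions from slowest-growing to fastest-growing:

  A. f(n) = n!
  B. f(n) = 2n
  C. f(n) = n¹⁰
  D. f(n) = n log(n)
B < D < C < A

Comparing growth rates:
B = 2n is O(n)
D = n log(n) is O(n log n)
C = n¹⁰ is O(n¹⁰)
A = n! is O(n!)

Therefore, the order from slowest to fastest is: B < D < C < A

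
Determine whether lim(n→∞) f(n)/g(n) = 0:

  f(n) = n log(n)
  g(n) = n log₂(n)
False

f(n) = n log(n) is O(n log n), and g(n) = n log₂(n) is O(n log n).
Since they have the same growth rate, f(n) = o(g(n)) is false.
(f = o(g) requires f to grow strictly slower, not equal.)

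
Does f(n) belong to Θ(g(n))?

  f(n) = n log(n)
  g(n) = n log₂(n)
True

f(n) = n log(n) and g(n) = n log₂(n) are both O(n log n).
Since they have the same asymptotic growth rate, f(n) = Θ(g(n)) is true.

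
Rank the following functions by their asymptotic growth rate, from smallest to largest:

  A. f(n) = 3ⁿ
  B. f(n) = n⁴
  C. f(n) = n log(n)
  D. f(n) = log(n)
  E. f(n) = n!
D < C < B < A < E

Comparing growth rates:
D = log(n) is O(log n)
C = n log(n) is O(n log n)
B = n⁴ is O(n⁴)
A = 3ⁿ is O(3ⁿ)
E = n! is O(n!)

Therefore, the order from slowest to fastest is: D < C < B < A < E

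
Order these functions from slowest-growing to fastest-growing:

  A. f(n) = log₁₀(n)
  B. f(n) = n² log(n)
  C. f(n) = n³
A < B < C

Comparing growth rates:
A = log₁₀(n) is O(log n)
B = n² log(n) is O(n² log n)
C = n³ is O(n³)

Therefore, the order from slowest to fastest is: A < B < C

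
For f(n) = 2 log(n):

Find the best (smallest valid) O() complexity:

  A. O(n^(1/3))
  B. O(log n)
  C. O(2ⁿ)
B

f(n) = 2 log(n) is O(log n).
All listed options are valid Big-O bounds (upper bounds),
but O(log n) is the tightest (smallest valid bound).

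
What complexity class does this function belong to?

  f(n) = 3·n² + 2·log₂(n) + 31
O(n²)

The dominant term in 3·n² + 2·log₂(n) + 31 is 3·n², which is Θ(n²).
Lower-order terms (2·log₂(n), 31) are asymptotically negligible.
Constants are absorbed, so the tightest bound is O(n²).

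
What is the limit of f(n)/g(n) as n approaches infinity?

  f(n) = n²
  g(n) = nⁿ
0

Since n² (O(n²)) grows slower than nⁿ (O(nⁿ)),
the ratio f(n)/g(n) → 0 as n → ∞.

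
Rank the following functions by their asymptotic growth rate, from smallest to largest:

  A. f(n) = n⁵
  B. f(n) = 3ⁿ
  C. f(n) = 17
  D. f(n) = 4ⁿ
C < A < B < D

Comparing growth rates:
C = 17 is O(1)
A = n⁵ is O(n⁵)
B = 3ⁿ is O(3ⁿ)
D = 4ⁿ is O(4ⁿ)

Therefore, the order from slowest to fastest is: C < A < B < D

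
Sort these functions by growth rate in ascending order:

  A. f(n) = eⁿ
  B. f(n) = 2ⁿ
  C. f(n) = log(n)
C < B < A

Comparing growth rates:
C = log(n) is O(log n)
B = 2ⁿ is O(2ⁿ)
A = eⁿ is O(eⁿ)

Therefore, the order from slowest to fastest is: C < B < A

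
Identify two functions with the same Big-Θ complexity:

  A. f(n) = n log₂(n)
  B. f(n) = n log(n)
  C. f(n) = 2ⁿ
A and B

Examining each function:
  A. n log₂(n) is O(n log n)
  B. n log(n) is O(n log n)
  C. 2ⁿ is O(2ⁿ)

Functions A and B both have the same complexity class.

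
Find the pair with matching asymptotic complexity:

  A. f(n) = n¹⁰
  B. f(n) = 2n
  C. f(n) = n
B and C

Examining each function:
  A. n¹⁰ is O(n¹⁰)
  B. 2n is O(n)
  C. n is O(n)

Functions B and C both have the same complexity class.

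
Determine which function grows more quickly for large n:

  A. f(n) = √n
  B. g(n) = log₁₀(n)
A

f(n) = √n is O(√n), while g(n) = log₁₀(n) is O(log n).
Since O(√n) grows faster than O(log n), f(n) dominates.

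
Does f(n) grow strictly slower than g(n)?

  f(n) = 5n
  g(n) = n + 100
False

f(n) = 5n is O(n), and g(n) = n + 100 is O(n).
Since they have the same growth rate, f(n) = o(g(n)) is false.
(f = o(g) requires f to grow strictly slower, not equal.)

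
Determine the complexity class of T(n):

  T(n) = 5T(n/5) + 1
Θ(n)

Master Theorem: a = 5, b = 5, f(n) = 1.
Compute the critical exponent d = log₅(5) = 1.
Compare f(n) = Θ(1) against n^d:
  k = 0 < d = 1, so f(n) = O(n^(d-ε)) — Case 1.
  The recursion cost dominates: T(n) = Θ(n^d) = Θ(n).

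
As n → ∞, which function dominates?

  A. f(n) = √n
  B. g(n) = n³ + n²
B

f(n) = √n is O(√n), while g(n) = n³ + n² is O(n³).
Since O(n³) grows faster than O(√n), g(n) dominates.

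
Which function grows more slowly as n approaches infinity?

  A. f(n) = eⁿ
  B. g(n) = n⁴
B

f(n) = eⁿ is O(eⁿ), while g(n) = n⁴ is O(n⁴).
Since O(n⁴) grows slower than O(eⁿ), g(n) is dominated.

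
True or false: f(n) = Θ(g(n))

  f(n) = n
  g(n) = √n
False

f(n) = n is O(n), and g(n) = √n is O(√n).
Since they have different growth rates, f(n) = Θ(g(n)) is false.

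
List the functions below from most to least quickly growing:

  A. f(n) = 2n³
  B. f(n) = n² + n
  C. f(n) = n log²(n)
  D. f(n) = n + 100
A > B > C > D

Comparing growth rates:
A = 2n³ is O(n³)
B = n² + n is O(n²)
C = n log²(n) is O(n log² n)
D = n + 100 is O(n)

Therefore, the order from fastest to slowest is: A > B > C > D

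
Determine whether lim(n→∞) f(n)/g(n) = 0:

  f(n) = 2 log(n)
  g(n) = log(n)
False

f(n) = 2 log(n) is O(log n), and g(n) = log(n) is O(log n).
Since they have the same growth rate, f(n) = o(g(n)) is false.
(f = o(g) requires f to grow strictly slower, not equal.)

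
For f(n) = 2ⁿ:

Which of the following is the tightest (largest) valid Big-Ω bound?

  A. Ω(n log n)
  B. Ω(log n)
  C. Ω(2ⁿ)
C

f(n) = 2ⁿ is Ω(2ⁿ).
All listed options are valid Big-Ω bounds (lower bounds),
but Ω(2ⁿ) is the tightest (largest valid bound).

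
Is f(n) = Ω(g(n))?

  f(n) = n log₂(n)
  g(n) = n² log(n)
False

f(n) = n log₂(n) is O(n log n), and g(n) = n² log(n) is O(n² log n).
Since O(n log n) grows slower than O(n² log n), f(n) = Ω(g(n)) is false.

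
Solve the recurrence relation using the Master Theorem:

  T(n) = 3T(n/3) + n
Θ(n log n)

Master Theorem: a = 3, b = 3, f(n) = n.
Compute the critical exponent d = log₃(3) = 1.
Compare f(n) = Θ(n) against n^d:
  k = 1 = d, so f(n) = Θ(n^d) — Case 2.
  Work is balanced across levels: T(n) = Θ(n^d log n) = Θ(n log n).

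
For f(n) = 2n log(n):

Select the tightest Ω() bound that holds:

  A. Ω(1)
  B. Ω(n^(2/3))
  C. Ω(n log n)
C

f(n) = 2n log(n) is Ω(n log n).
All listed options are valid Big-Ω bounds (lower bounds),
but Ω(n log n) is the tightest (largest valid bound).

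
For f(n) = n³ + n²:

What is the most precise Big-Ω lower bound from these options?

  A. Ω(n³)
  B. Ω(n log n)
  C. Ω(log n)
A

f(n) = n³ + n² is Ω(n³).
All listed options are valid Big-Ω bounds (lower bounds),
but Ω(n³) is the tightest (largest valid bound).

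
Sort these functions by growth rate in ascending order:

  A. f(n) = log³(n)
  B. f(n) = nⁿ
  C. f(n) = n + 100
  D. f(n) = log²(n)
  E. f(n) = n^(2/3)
D < A < E < C < B

Comparing growth rates:
D = log²(n) is O(log² n)
A = log³(n) is O(log³ n)
E = n^(2/3) is O(n^(2/3))
C = n + 100 is O(n)
B = nⁿ is O(nⁿ)

Therefore, the order from slowest to fastest is: D < A < E < C < B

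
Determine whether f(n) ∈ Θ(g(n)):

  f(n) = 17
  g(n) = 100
True

f(n) = 17 and g(n) = 100 are both O(1).
Since they have the same asymptotic growth rate, f(n) = Θ(g(n)) is true.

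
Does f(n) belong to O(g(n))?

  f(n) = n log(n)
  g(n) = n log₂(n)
True

f(n) = n log(n) and g(n) = n log₂(n) are both O(n log n).
Big-O permits equal growth rates (f ≤ c·g for some c), so f(n) = O(g(n)) is true.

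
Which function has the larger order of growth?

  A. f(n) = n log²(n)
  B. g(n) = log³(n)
A

f(n) = n log²(n) is O(n log² n), while g(n) = log³(n) is O(log³ n).
Since O(n log² n) grows faster than O(log³ n), f(n) dominates.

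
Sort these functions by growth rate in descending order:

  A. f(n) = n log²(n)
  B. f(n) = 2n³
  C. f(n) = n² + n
B > C > A

Comparing growth rates:
B = 2n³ is O(n³)
C = n² + n is O(n²)
A = n log²(n) is O(n log² n)

Therefore, the order from fastest to slowest is: B > C > A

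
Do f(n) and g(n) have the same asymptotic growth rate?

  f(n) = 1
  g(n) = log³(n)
False

f(n) = 1 is O(1), and g(n) = log³(n) is O(log³ n).
Since they have different growth rates, f(n) = Θ(g(n)) is false.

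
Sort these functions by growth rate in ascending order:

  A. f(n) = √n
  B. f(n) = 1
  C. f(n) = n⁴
B < A < C

Comparing growth rates:
B = 1 is O(1)
A = √n is O(√n)
C = n⁴ is O(n⁴)

Therefore, the order from slowest to fastest is: B < A < C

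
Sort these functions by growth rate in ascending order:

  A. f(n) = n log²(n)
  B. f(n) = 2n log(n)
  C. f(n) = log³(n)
C < B < A

Comparing growth rates:
C = log³(n) is O(log³ n)
B = 2n log(n) is O(n log n)
A = n log²(n) is O(n log² n)

Therefore, the order from slowest to fastest is: C < B < A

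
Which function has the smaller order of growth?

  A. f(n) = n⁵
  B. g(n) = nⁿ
A

f(n) = n⁵ is O(n⁵), while g(n) = nⁿ is O(nⁿ).
Since O(n⁵) grows slower than O(nⁿ), f(n) is dominated.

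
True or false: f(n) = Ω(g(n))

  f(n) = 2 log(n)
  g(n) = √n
False

f(n) = 2 log(n) is O(log n), and g(n) = √n is O(√n).
Since O(log n) grows slower than O(√n), f(n) = Ω(g(n)) is false.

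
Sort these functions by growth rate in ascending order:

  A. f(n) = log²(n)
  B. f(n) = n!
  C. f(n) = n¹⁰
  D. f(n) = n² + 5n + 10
A < D < C < B

Comparing growth rates:
A = log²(n) is O(log² n)
D = n² + 5n + 10 is O(n²)
C = n¹⁰ is O(n¹⁰)
B = n! is O(n!)

Therefore, the order from slowest to fastest is: A < D < C < B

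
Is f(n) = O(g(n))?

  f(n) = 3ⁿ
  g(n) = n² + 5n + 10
False

f(n) = 3ⁿ is O(3ⁿ), and g(n) = n² + 5n + 10 is O(n²).
Since O(3ⁿ) grows faster than O(n²), f(n) = O(g(n)) is false.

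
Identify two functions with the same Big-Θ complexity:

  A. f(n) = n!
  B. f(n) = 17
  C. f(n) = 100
B and C

Examining each function:
  A. n! is O(n!)
  B. 17 is O(1)
  C. 100 is O(1)

Functions B and C both have the same complexity class.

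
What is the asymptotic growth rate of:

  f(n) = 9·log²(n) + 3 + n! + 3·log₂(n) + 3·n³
Θ(n!)

Order the terms by growth rate: 3 ≺ 3·log₂(n) ≺ 9·log²(n) ≺ 3·n³ ≺ n!.
The fastest-growing term n! dominates as n → ∞; dropping its constant factor gives Θ(n!).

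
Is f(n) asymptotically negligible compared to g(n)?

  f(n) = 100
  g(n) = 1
False

f(n) = 100 is O(1), and g(n) = 1 is O(1).
Since they have the same growth rate, f(n) = o(g(n)) is false.
(f = o(g) requires f to grow strictly slower, not equal.)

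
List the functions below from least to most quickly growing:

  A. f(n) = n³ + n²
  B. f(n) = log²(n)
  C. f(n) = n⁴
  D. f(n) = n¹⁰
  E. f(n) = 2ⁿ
B < A < C < D < E

Comparing growth rates:
B = log²(n) is O(log² n)
A = n³ + n² is O(n³)
C = n⁴ is O(n⁴)
D = n¹⁰ is O(n¹⁰)
E = 2ⁿ is O(2ⁿ)

Therefore, the order from slowest to fastest is: B < A < C < D < E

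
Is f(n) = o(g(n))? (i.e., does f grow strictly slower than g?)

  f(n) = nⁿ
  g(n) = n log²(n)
False

f(n) = nⁿ is O(nⁿ), and g(n) = n log²(n) is O(n log² n).
Since O(nⁿ) grows faster than or equal to O(n log² n), f(n) = o(g(n)) is false.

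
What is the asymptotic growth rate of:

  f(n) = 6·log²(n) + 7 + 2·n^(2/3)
Θ(n^(2/3))

Order the terms by growth rate: 7 ≺ 6·log²(n) ≺ 2·n^(2/3).
The fastest-growing term 2·n^(2/3) dominates as n → ∞; dropping its constant factor gives Θ(n^(2/3)).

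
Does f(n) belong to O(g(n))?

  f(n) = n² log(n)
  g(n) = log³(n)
False

f(n) = n² log(n) is O(n² log n), and g(n) = log³(n) is O(log³ n).
Since O(n² log n) grows faster than O(log³ n), f(n) = O(g(n)) is false.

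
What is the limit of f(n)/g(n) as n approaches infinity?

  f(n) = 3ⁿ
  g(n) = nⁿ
0

Since 3ⁿ (O(3ⁿ)) grows slower than nⁿ (O(nⁿ)),
the ratio f(n)/g(n) → 0 as n → ∞.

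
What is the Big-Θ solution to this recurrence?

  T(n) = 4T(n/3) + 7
Θ(n^log₃(4))

Master Theorem: a = 4, b = 3, f(n) = 7.
Compute the critical exponent d = log₃(4) = 1.262.
Compare f(n) = Θ(1) against n^d:
  k = 0 < d = 1.262, so f(n) = O(n^(d-ε)) — Case 1.
  The recursion cost dominates: T(n) = Θ(n^d) = Θ(n^log₃(4)).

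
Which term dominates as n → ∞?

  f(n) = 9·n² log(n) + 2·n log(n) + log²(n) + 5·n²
9·n² log(n)

Looking at each term:
  - 9·n² log(n) is O(n² log n)
  - 2·n log(n) is O(n log n)
  - log²(n) is O(log² n)
  - 5·n² is O(n²)

The term 9·n² log(n) (O(n² log n)) grows fastest and dominates all others.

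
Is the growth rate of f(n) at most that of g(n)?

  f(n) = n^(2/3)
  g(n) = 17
False

f(n) = n^(2/3) is O(n^(2/3)), and g(n) = 17 is O(1).
Since O(n^(2/3)) grows faster than O(1), f(n) = O(g(n)) is false.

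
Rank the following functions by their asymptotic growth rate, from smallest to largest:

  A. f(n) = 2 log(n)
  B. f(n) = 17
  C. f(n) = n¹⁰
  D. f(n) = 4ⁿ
B < A < C < D

Comparing growth rates:
B = 17 is O(1)
A = 2 log(n) is O(log n)
C = n¹⁰ is O(n¹⁰)
D = 4ⁿ is O(4ⁿ)

Therefore, the order from slowest to fastest is: B < A < C < D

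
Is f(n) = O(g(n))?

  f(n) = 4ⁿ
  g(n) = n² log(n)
False

f(n) = 4ⁿ is O(4ⁿ), and g(n) = n² log(n) is O(n² log n).
Since O(4ⁿ) grows faster than O(n² log n), f(n) = O(g(n)) is false.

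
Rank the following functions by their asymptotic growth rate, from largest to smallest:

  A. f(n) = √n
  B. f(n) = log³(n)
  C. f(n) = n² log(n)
C > A > B

Comparing growth rates:
C = n² log(n) is O(n² log n)
A = √n is O(√n)
B = log³(n) is O(log³ n)

Therefore, the order from fastest to slowest is: C > A > B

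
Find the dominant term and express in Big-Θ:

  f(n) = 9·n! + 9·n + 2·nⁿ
Θ(nⁿ)

Order the terms by growth rate: 9·n ≺ 9·n! ≺ 2·nⁿ.
The fastest-growing term 2·nⁿ dominates as n → ∞; dropping its constant factor gives Θ(nⁿ).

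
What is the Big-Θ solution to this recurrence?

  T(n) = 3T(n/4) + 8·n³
Θ(n³)

Master Theorem: a = 3, b = 4, f(n) = 8·n³.
Compute the critical exponent d = log₄(3) = 0.792.
Compare f(n) = Θ(n³) against n^d:
  k = 3 > d = 0.792, so f(n) = Ω(n^(d+ε)) — Case 3.
  Regularity: a·(n/b)^3/n^3 = a/b^3 = 3/64 < 1 ✓.
  The top-level work dominates: T(n) = Θ(f(n)) = Θ(n³).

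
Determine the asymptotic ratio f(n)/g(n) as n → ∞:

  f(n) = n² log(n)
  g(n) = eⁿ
0

Since n² log(n) (O(n² log n)) grows slower than eⁿ (O(eⁿ)),
the ratio f(n)/g(n) → 0 as n → ∞.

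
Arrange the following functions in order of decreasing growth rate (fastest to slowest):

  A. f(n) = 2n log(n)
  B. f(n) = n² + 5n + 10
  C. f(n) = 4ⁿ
C > B > A

Comparing growth rates:
C = 4ⁿ is O(4ⁿ)
B = n² + 5n + 10 is O(n²)
A = 2n log(n) is O(n log n)

Therefore, the order from fastest to slowest is: C > B > A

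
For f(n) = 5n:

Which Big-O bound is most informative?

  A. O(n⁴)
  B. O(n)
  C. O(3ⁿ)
B

f(n) = 5n is O(n).
All listed options are valid Big-O bounds (upper bounds),
but O(n) is the tightest (smallest valid bound).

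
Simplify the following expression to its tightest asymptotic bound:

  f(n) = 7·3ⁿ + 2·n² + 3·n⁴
Θ(3ⁿ)

Order the terms by growth rate: 2·n² ≺ 3·n⁴ ≺ 7·3ⁿ.
The fastest-growing term 7·3ⁿ dominates as n → ∞; dropping its constant factor gives Θ(3ⁿ).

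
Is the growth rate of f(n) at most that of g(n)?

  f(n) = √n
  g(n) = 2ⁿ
True

f(n) = √n is O(√n), and g(n) = 2ⁿ is O(2ⁿ).
Since O(√n) ⊆ O(2ⁿ) (f grows no faster than g), f(n) = O(g(n)) is true.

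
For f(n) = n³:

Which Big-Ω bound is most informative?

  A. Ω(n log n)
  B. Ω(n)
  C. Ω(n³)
C

f(n) = n³ is Ω(n³).
All listed options are valid Big-Ω bounds (lower bounds),
but Ω(n³) is the tightest (largest valid bound).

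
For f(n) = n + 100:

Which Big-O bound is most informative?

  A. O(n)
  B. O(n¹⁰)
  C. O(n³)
A

f(n) = n + 100 is O(n).
All listed options are valid Big-O bounds (upper bounds),
but O(n) is the tightest (smallest valid bound).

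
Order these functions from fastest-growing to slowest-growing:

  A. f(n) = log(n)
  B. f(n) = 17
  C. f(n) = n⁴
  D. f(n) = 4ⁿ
D > C > A > B

Comparing growth rates:
D = 4ⁿ is O(4ⁿ)
C = n⁴ is O(n⁴)
A = log(n) is O(log n)
B = 17 is O(1)

Therefore, the order from fastest to slowest is: D > C > A > B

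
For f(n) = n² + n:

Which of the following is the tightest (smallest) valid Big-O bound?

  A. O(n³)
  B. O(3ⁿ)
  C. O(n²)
C

f(n) = n² + n is O(n²).
All listed options are valid Big-O bounds (upper bounds),
but O(n²) is the tightest (smallest valid bound).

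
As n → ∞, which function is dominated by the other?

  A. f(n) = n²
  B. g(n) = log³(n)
B

f(n) = n² is O(n²), while g(n) = log³(n) is O(log³ n).
Since O(log³ n) grows slower than O(n²), g(n) is dominated.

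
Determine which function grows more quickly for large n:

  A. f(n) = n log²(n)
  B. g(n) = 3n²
B

f(n) = n log²(n) is O(n log² n), while g(n) = 3n² is O(n²).
Since O(n²) grows faster than O(n log² n), g(n) dominates.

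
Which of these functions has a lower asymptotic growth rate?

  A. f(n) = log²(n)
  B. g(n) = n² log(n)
A

f(n) = log²(n) is O(log² n), while g(n) = n² log(n) is O(n² log n).
Since O(log² n) grows slower than O(n² log n), f(n) is dominated.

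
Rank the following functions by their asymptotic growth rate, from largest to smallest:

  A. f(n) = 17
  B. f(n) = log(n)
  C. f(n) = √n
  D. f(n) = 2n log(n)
D > C > B > A

Comparing growth rates:
D = 2n log(n) is O(n log n)
C = √n is O(√n)
B = log(n) is O(log n)
A = 17 is O(1)

Therefore, the order from fastest to slowest is: D > C > B > A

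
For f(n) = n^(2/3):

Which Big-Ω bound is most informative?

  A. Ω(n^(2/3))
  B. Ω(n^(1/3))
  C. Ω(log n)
A

f(n) = n^(2/3) is Ω(n^(2/3)).
All listed options are valid Big-Ω bounds (lower bounds),
but Ω(n^(2/3)) is the tightest (largest valid bound).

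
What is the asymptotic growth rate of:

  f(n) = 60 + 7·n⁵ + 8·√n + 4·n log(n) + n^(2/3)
Θ(n⁵)

Order the terms by growth rate: 60 ≺ 8·√n ≺ n^(2/3) ≺ 4·n log(n) ≺ 7·n⁵.
The fastest-growing term 7·n⁵ dominates as n → ∞; dropping its constant factor gives Θ(n⁵).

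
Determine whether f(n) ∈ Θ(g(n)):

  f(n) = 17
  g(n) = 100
True

f(n) = 17 and g(n) = 100 are both O(1).
Since they have the same asymptotic growth rate, f(n) = Θ(g(n)) is true.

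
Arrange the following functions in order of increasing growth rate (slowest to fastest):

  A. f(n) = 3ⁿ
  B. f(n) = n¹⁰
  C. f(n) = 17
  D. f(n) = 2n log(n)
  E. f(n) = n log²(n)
C < D < E < B < A

Comparing growth rates:
C = 17 is O(1)
D = 2n log(n) is O(n log n)
E = n log²(n) is O(n log² n)
B = n¹⁰ is O(n¹⁰)
A = 3ⁿ is O(3ⁿ)

Therefore, the order from slowest to fastest is: C < D < E < B < A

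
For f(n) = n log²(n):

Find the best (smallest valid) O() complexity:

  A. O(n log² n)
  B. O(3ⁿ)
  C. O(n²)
A

f(n) = n log²(n) is O(n log² n).
All listed options are valid Big-O bounds (upper bounds),
but O(n log² n) is the tightest (smallest valid bound).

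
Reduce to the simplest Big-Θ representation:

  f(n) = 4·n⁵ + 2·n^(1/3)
Θ(n⁵)

Order the terms by growth rate: 2·n^(1/3) ≺ 4·n⁵.
The fastest-growing term 4·n⁵ dominates as n → ∞; dropping its constant factor gives Θ(n⁵).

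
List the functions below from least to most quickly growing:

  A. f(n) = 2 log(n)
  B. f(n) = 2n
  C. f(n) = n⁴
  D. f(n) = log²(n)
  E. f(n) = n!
A < D < B < C < E

Comparing growth rates:
A = 2 log(n) is O(log n)
D = log²(n) is O(log² n)
B = 2n is O(n)
C = n⁴ is O(n⁴)
E = n! is O(n!)

Therefore, the order from slowest to fastest is: A < D < B < C < E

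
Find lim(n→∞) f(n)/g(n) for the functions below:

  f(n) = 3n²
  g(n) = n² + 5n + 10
3

Since 3n² and n² + 5n + 10 have the same growth rate (O(n²)),
the ratio converges to a constant: 3.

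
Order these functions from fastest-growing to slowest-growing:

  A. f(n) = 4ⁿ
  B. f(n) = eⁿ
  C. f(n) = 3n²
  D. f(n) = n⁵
A > B > D > C

Comparing growth rates:
A = 4ⁿ is O(4ⁿ)
B = eⁿ is O(eⁿ)
D = n⁵ is O(n⁵)
C = 3n² is O(n²)

Therefore, the order from fastest to slowest is: A > B > D > C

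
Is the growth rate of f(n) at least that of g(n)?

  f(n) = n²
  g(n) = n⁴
False

f(n) = n² is O(n²), and g(n) = n⁴ is O(n⁴).
Since O(n²) grows slower than O(n⁴), f(n) = Ω(g(n)) is false.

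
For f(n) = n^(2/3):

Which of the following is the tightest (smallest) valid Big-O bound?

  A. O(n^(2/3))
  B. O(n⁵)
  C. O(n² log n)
A

f(n) = n^(2/3) is O(n^(2/3)).
All listed options are valid Big-O bounds (upper bounds),
but O(n^(2/3)) is the tightest (smallest valid bound).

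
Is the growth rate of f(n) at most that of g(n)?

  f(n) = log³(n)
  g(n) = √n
True

f(n) = log³(n) is O(log³ n), and g(n) = √n is O(√n).
Since O(log³ n) ⊆ O(√n) (f grows no faster than g), f(n) = O(g(n)) is true.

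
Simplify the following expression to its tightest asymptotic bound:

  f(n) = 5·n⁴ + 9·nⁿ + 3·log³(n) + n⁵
Θ(nⁿ)

Order the terms by growth rate: 3·log³(n) ≺ 5·n⁴ ≺ n⁵ ≺ 9·nⁿ.
The fastest-growing term 9·nⁿ dominates as n → ∞; dropping its constant factor gives Θ(nⁿ).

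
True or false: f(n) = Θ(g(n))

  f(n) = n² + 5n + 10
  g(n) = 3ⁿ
False

f(n) = n² + 5n + 10 is O(n²), and g(n) = 3ⁿ is O(3ⁿ).
Since they have different growth rates, f(n) = Θ(g(n)) is false.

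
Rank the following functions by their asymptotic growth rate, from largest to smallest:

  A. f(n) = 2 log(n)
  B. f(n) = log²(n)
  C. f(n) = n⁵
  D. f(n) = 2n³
C > D > B > A

Comparing growth rates:
C = n⁵ is O(n⁵)
D = 2n³ is O(n³)
B = log²(n) is O(log² n)
A = 2 log(n) is O(log n)

Therefore, the order from fastest to slowest is: C > D > B > A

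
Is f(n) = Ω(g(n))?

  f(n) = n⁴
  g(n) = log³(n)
True

f(n) = n⁴ is O(n⁴), and g(n) = log³(n) is O(log³ n).
Since O(n⁴) grows at least as fast as O(log³ n), f(n) = Ω(g(n)) is true.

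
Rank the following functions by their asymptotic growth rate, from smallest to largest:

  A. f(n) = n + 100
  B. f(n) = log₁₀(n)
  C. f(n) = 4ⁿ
B < A < C

Comparing growth rates:
B = log₁₀(n) is O(log n)
A = n + 100 is O(n)
C = 4ⁿ is O(4ⁿ)

Therefore, the order from slowest to fastest is: B < A < C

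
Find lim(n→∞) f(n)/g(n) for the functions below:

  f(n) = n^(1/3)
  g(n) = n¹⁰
0

Since n^(1/3) (O(n^(1/3))) grows slower than n¹⁰ (O(n¹⁰)),
the ratio f(n)/g(n) → 0 as n → ∞.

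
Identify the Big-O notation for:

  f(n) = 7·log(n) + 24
O(log n)

The dominant term in 7·log(n) + 24 is 7·log(n), which is Θ(log n).
Lower-order terms (24) are asymptotically negligible.
Constants are absorbed, so the tightest bound is O(log n).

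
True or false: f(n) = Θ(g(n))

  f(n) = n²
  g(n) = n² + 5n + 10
True

f(n) = n² and g(n) = n² + 5n + 10 are both O(n²).
Since they have the same asymptotic growth rate, f(n) = Θ(g(n)) is true.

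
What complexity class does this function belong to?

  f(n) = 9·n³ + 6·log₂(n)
O(n³)

The dominant term in 9·n³ + 6·log₂(n) is 9·n³, which is Θ(n³).
Lower-order terms (6·log₂(n)) are asymptotically negligible.
Constants are absorbed, so the tightest bound is O(n³).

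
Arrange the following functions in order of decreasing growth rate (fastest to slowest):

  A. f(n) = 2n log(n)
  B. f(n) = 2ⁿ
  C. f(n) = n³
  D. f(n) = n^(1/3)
B > C > A > D

Comparing growth rates:
B = 2ⁿ is O(2ⁿ)
C = n³ is O(n³)
A = 2n log(n) is O(n log n)
D = n^(1/3) is O(n^(1/3))

Therefore, the order from fastest to slowest is: B > C > A > D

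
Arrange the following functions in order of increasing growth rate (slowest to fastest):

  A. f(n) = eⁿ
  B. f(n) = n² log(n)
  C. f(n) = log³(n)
C < B < A

Comparing growth rates:
C = log³(n) is O(log³ n)
B = n² log(n) is O(n² log n)
A = eⁿ is O(eⁿ)

Therefore, the order from slowest to fastest is: C < B < A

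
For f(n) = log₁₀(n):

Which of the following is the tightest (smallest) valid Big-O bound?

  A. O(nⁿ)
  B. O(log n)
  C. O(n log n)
B

f(n) = log₁₀(n) is O(log n).
All listed options are valid Big-O bounds (upper bounds),
but O(log n) is the tightest (smallest valid bound).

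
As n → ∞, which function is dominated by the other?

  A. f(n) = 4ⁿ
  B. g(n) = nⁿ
A

f(n) = 4ⁿ is O(4ⁿ), while g(n) = nⁿ is O(nⁿ).
Since O(4ⁿ) grows slower than O(nⁿ), f(n) is dominated.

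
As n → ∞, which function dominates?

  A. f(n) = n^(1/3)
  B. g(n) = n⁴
B

f(n) = n^(1/3) is O(n^(1/3)), while g(n) = n⁴ is O(n⁴).
Since O(n⁴) grows faster than O(n^(1/3)), g(n) dominates.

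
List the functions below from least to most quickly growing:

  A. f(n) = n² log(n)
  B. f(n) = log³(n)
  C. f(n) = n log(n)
B < C < A

Comparing growth rates:
B = log³(n) is O(log³ n)
C = n log(n) is O(n log n)
A = n² log(n) is O(n² log n)

Therefore, the order from slowest to fastest is: B < C < A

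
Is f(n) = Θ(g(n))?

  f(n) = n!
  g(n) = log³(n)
False

f(n) = n! is O(n!), and g(n) = log³(n) is O(log³ n).
Since they have different growth rates, f(n) = Θ(g(n)) is false.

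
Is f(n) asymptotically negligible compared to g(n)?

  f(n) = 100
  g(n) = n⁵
True

f(n) = 100 is O(1), and g(n) = n⁵ is O(n⁵).
Since O(1) grows strictly slower than O(n⁵), f(n) = o(g(n)) is true.
This means lim(n→∞) f(n)/g(n) = 0.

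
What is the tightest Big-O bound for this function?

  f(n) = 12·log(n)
O(log n)

The dominant term in 12·log(n) is 12·log(n), which is Θ(log n).
Constants are absorbed, so the tightest bound is O(log n).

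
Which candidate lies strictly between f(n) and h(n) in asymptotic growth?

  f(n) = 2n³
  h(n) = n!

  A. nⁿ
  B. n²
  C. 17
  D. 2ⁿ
D

We need g(n) with 2n³ = o(g(n)) and g(n) = o(n!), i.e. O(n³) ≺ g ≺ O(n!).
Check each option:
  A. nⁿ — O(nⁿ) does not grow strictly slower than h(n)
  B. n² — O(n²) does not grow strictly faster than f(n)
  C. 17 — O(1) does not grow strictly faster than f(n)
  D. 2ⁿ — O(2ⁿ) is strictly between O(n³) and O(n!) ✓

Only option D (2ⁿ) lies strictly between.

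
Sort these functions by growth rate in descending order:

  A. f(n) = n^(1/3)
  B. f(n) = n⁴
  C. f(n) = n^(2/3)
B > C > A

Comparing growth rates:
B = n⁴ is O(n⁴)
C = n^(2/3) is O(n^(2/3))
A = n^(1/3) is O(n^(1/3))

Therefore, the order from fastest to slowest is: B > C > A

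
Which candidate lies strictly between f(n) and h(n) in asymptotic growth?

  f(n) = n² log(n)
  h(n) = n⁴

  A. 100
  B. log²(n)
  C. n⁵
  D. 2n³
D

We need g(n) with n² log(n) = o(g(n)) and g(n) = o(n⁴), i.e. O(n² log n) ≺ g ≺ O(n⁴).
Check each option:
  A. 100 — O(1) does not grow strictly faster than f(n)
  B. log²(n) — O(log² n) does not grow strictly faster than f(n)
  C. n⁵ — O(n⁵) does not grow strictly slower than h(n)
  D. 2n³ — O(n³) is strictly between O(n² log n) and O(n⁴) ✓

Only option D (2n³) lies strictly between.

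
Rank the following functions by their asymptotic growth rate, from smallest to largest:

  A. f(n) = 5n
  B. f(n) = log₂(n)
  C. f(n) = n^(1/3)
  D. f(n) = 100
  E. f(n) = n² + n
D < B < C < A < E

Comparing growth rates:
D = 100 is O(1)
B = log₂(n) is O(log n)
C = n^(1/3) is O(n^(1/3))
A = 5n is O(n)
E = n² + n is O(n²)

Therefore, the order from slowest to fastest is: D < B < C < A < E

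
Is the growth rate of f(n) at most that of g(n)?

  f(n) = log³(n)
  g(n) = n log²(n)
True

f(n) = log³(n) is O(log³ n), and g(n) = n log²(n) is O(n log² n).
Since O(log³ n) ⊆ O(n log² n) (f grows no faster than g), f(n) = O(g(n)) is true.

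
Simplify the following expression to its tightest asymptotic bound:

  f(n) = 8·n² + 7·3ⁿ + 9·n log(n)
Θ(3ⁿ)

Order the terms by growth rate: 9·n log(n) ≺ 8·n² ≺ 7·3ⁿ.
The fastest-growing term 7·3ⁿ dominates as n → ∞; dropping its constant factor gives Θ(3ⁿ).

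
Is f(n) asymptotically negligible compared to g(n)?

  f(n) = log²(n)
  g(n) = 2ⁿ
True

f(n) = log²(n) is O(log² n), and g(n) = 2ⁿ is O(2ⁿ).
Since O(log² n) grows strictly slower than O(2ⁿ), f(n) = o(g(n)) is true.
This means lim(n→∞) f(n)/g(n) = 0.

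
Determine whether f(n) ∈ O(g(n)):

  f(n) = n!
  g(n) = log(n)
False

f(n) = n! is O(n!), and g(n) = log(n) is O(log n).
Since O(n!) grows faster than O(log n), f(n) = O(g(n)) is false.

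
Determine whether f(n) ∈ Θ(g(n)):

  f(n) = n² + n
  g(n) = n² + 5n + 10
True

f(n) = n² + n and g(n) = n² + 5n + 10 are both O(n²).
Since they have the same asymptotic growth rate, f(n) = Θ(g(n)) is true.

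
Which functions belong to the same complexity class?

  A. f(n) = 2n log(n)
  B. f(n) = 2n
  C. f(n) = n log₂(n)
A and C

Examining each function:
  A. 2n log(n) is O(n log n)
  B. 2n is O(n)
  C. n log₂(n) is O(n log n)

Functions A and C both have the same complexity class.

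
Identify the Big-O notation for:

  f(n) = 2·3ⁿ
O(3ⁿ)

The dominant term in 2·3ⁿ is 2·3ⁿ, which is Θ(3ⁿ).
Constants are absorbed, so the tightest bound is O(3ⁿ).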